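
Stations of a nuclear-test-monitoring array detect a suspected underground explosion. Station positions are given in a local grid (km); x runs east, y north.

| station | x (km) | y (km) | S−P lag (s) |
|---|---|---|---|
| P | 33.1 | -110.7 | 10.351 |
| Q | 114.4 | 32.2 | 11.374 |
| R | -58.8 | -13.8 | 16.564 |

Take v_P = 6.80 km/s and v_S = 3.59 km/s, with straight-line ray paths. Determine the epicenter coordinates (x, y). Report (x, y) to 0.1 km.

x ≈ 64.7 km, y ≈ -38.6 km

Distance from S−P lag: d = Δt · v_P v_S / (v_P − v_S) = Δt · (6.80·3.59)/(6.80−3.59) ≈ 7.6050·Δt.
So d_P = 78.72, d_Q = 86.50, d_R = 125.97 km.
Circle about each station: (x − 33.1)² + (y + 110.7)² = 78.72²; (x − 114.4)² + (y − 32.2)² = 86.50²; (x + 58.8)² + (y + 13.8)² = 125.97².
Subtracting pairs of circle equations eliminates x²+y² and gives linear equations (the radical axes):
162.6 x + 285.8 y = -511.31
-183.8 x + 193.8 y = -19373.82
Solving the 2×2 system: x ≈ 64.7, y ≈ -38.6 km.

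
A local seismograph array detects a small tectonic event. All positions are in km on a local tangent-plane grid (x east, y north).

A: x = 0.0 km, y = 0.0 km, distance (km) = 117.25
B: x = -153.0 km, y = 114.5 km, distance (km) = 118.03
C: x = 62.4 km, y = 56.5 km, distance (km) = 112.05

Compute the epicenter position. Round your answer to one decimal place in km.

x ≈ -35.0 km, y ≈ 111.9 km

Circle about each station: x² + y² = 117.25²; (x + 153.0)² + (y − 114.5)² = 118.03²; (x − 62.4)² + (y − 56.5)² = 112.05².
Subtracting the A equation from the B and C equations removes the quadratic terms:
-306.0 x + 229.0 y = 36335.73
124.8 x + 113.0 y = 8278.37
Solving the 2×2 system: x ≈ -35.0, y ≈ 111.9 km.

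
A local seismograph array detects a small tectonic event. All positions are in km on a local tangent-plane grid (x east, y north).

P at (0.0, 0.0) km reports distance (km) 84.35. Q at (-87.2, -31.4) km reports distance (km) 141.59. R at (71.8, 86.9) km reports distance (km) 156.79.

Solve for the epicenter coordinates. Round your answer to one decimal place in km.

49.5 km east, -68.3 km north

Circle about each station: x² + y² = 84.35²; (x + 87.2)² + (y + 31.4)² = 141.59²; (x − 71.8)² + (y − 86.9)² = 156.79².
Subtracting pairs of circle equations eliminates x²+y² and gives linear equations (the radical axes):
-174.4 x − 62.8 y = -4343.01
143.6 x + 173.8 y = -4761.33
Solving the 2×2 system: x ≈ 49.5, y ≈ -68.3 km.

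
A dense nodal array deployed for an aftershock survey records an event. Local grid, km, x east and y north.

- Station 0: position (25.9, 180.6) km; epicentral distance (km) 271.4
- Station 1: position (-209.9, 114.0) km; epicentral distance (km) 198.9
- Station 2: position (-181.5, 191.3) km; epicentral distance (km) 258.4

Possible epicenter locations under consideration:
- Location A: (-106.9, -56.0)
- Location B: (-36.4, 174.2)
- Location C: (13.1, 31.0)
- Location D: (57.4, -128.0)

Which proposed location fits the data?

Location A

For each candidate, compare |candidate − station| to the reported distance:
Location A: residuals Station 0 0.1, Station 1 0.1, Station 2 0.1 → max 0.1 km
Location B: residuals Station 0 208.8, Station 1 15.3, Station 2 112.3 → max 208.8 km
Location C: residuals Station 0 121.3, Station 1 39.0, Station 2 6.3 → max 121.3 km
Location D: residuals Station 0 38.8, Station 1 161.7, Station 2 140.4 → max 161.7 km
Only Location A has all residuals ≈ 0.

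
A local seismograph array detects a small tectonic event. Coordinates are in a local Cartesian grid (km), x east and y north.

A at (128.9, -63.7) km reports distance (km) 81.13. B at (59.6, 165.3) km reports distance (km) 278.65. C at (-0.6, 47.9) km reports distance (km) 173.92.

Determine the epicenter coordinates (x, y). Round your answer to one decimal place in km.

(64.7, -113.3)

Circle about each station: (x − 128.9)² + (y + 63.7)² = 81.13²; (x − 59.6)² + (y − 165.3)² = 278.65²; (x + 0.6)² + (y − 47.9)² = 173.92².
Subtracting pairs of circle equations eliminates x²+y² and gives linear equations (the radical axes):
-138.6 x + 458.0 y = -60860.40
-259.0 x + 223.2 y = -42044.22
Solving the 2×2 system: x ≈ 64.7, y ≈ -113.3 km.
Check against A (with the unrounded x, y): √((x − 128.9)²+(y + 63.7)²) = 81.14 ≈ 81.13 km. ✓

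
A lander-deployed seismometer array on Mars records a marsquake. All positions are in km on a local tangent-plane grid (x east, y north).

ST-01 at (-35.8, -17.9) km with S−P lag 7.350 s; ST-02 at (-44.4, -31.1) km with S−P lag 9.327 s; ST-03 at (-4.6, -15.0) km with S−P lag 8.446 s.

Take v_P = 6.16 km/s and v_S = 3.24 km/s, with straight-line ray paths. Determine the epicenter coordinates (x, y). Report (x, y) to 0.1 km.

x ≈ -37.7 km, y ≈ 32.3 km

Distance from S−P lag: d = Δt · v_P v_S / (v_P − v_S) = Δt · (6.16·3.24)/(6.16−3.24) ≈ 6.8351·Δt.
So d_ST-01 = 50.24, d_ST-02 = 63.75, d_ST-03 = 57.73 km.
Circle about each station: (x + 35.8)² + (y + 17.9)² = 50.24²; (x + 44.4)² + (y + 31.1)² = 63.75²; (x + 4.6)² + (y + 15.0)² = 57.73².
Subtracting the ST-01 equation from the ST-02 and ST-03 equations removes the quadratic terms:
-17.2 x − 26.4 y = -203.48
62.4 x + 5.8 y = -2164.59
Solving the 2×2 system: x ≈ -37.7, y ≈ 32.3 km.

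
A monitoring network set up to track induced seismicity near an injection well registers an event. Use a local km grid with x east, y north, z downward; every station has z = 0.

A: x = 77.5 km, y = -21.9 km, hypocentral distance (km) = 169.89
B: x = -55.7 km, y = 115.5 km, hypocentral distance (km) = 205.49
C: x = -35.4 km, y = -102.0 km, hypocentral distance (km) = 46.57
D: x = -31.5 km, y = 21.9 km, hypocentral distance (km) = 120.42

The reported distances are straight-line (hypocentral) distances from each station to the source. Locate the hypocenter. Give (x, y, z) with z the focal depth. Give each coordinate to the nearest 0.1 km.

Each station gives a sphere (x−x_i)² + (y−y_i)² + z² = d_i² (stations at z=0).
Subtracting the A sphere from B and C: z² cancels, leaving linear equations in x and y:
-266.4 x + 274.8 y = -3406.65
-225.8 x − 160.2 y = 31865.15
Solving: x ≈ -78.402, y ≈ -88.402 km (keep extra digits for the depth step; rounded: -78.4, -88.4).
Then from the A sphere: z² = 169.89² − (x − 77.5)² − (y + 21.9)² with x = -78.402, y = -88.402, so z ≈ 11.604 ≈ 11.6 km.

(-78.4, -88.4, 11.6)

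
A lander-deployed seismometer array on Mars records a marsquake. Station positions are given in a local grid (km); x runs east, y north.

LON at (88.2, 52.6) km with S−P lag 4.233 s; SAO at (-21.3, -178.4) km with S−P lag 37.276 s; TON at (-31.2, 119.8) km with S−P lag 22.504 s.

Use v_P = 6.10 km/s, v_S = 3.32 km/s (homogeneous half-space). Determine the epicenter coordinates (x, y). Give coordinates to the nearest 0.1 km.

(119.0, 54.1)

Distance from S−P lag: d = Δt · v_P v_S / (v_P − v_S) = Δt · (6.10·3.32)/(6.10−3.32) ≈ 7.2849·Δt.
So d_LON = 30.84, d_SAO = 271.55, d_TON = 163.94 km.
Circle about each station: (x − 88.2)² + (y − 52.6)² = 30.84²; (x + 21.3)² + (y + 178.4)² = 271.55²; (x + 31.2)² + (y − 119.8)² = 163.94².
Subtracting the LON equation from the SAO and TON equations removes the quadratic terms:
-219.0 x − 462.0 y = -51054.05
-238.8 x + 134.4 y = -21145.74
Solving the 2×2 system: x ≈ 119.0, y ≈ 54.1 km.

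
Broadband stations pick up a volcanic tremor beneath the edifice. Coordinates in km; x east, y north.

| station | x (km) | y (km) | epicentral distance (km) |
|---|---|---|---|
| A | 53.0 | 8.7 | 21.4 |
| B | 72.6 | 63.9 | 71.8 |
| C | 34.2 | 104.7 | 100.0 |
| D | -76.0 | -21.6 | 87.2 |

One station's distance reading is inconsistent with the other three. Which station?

Solve using three stations at a time. Using A, B, C (subtract circle equations pairwise → linear system) gives (x, y) ≈ (31.9, 4.7).
Distances from that point to each station vs reported:
  A: calculated 21.4 vs reported 21.4 → residual 0.0 km
  B: calculated 71.8 vs reported 71.8 → residual 0.0 km
  C: calculated 100.0 vs reported 100.0 → residual 0.0 km
  D: calculated 111.1 vs reported 87.2 → residual 23.9 km
A, B, C are mutually consistent (residuals ≈ 0); D is off by 23.9 km.

D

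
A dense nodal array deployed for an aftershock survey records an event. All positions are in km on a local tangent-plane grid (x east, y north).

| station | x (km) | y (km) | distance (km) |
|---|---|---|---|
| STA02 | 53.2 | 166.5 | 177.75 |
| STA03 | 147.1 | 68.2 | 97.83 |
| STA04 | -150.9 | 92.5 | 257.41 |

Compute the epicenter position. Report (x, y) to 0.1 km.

Circle about each station: (x − 53.2)² + (y − 166.5)² = 177.75²; (x − 147.1)² + (y − 68.2)² = 97.83²; (x + 150.9)² + (y − 92.5)² = 257.41².
Subtracting the STA02 equation from the STA03 and STA04 equations removes the quadratic terms:
187.8 x − 196.6 y = 17761.51
-408.2 x − 148.0 y = -33890.28
Solving the 2×2 system: x ≈ 86.0, y ≈ -8.2 km.
Check against STA02 (with the unrounded x, y): √((x − 53.2)²+(y − 166.5)²) = 177.75 ≈ 177.75 km. ✓

x ≈ 86.0 km, y ≈ -8.2 km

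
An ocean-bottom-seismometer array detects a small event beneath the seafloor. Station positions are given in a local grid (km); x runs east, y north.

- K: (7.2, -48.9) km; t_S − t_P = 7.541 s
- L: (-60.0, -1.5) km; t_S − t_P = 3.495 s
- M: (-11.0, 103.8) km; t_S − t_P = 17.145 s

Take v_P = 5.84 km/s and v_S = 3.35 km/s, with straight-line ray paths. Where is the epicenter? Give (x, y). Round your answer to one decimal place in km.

Distance from S−P lag: d = Δt · v_P v_S / (v_P − v_S) = Δt · (5.84·3.35)/(5.84−3.35) ≈ 7.8570·Δt.
So d_K = 59.25, d_L = 27.46, d_M = 134.71 km.
Circle about each station: (x − 7.2)² + (y + 48.9)² = 59.25²; (x + 60.0)² + (y + 1.5)² = 27.46²; (x + 11.0)² + (y − 103.8)² = 134.71².
Subtracting the K equation from the L and M equations removes the quadratic terms:
-134.4 x + 94.8 y = 3915.71
-36.4 x + 305.4 y = -6183.83
Solving the 2×2 system: x ≈ -47.4, y ≈ -25.9 km.

x ≈ -47.4 km, y ≈ -25.9 km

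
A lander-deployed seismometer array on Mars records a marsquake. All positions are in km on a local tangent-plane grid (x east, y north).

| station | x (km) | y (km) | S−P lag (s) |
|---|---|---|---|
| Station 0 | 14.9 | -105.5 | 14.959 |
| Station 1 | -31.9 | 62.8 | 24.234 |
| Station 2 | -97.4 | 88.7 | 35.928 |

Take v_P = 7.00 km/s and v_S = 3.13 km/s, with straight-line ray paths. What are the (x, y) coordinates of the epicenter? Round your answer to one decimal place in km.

Distance from S−P lag: d = Δt · v_P v_S / (v_P − v_S) = Δt · (7.00·3.13)/(7.00−3.13) ≈ 5.6615·Δt.
So d_Station 0 = 84.69, d_Station 1 = 137.20, d_Station 2 = 203.41 km.
Circle about each station: (x − 14.9)² + (y + 105.5)² = 84.69²; (x + 31.9)² + (y − 62.8)² = 137.20²; (x + 97.4)² + (y − 88.7)² = 203.41².
Subtracting the Station 0 equation from the Station 1 and Station 2 equations removes the quadratic terms:
-93.6 x + 336.6 y = -18042.25
-224.6 x + 388.4 y = -28201.04
Solving the 2×2 system: x ≈ 63.3, y ≈ -36.0 km.
Check against Station 0 (with the unrounded x, y): √((x − 14.9)²+(y + 105.5)²) = 84.70 ≈ 84.69 km. ✓

x ≈ 63.3 km, y ≈ -36.0 km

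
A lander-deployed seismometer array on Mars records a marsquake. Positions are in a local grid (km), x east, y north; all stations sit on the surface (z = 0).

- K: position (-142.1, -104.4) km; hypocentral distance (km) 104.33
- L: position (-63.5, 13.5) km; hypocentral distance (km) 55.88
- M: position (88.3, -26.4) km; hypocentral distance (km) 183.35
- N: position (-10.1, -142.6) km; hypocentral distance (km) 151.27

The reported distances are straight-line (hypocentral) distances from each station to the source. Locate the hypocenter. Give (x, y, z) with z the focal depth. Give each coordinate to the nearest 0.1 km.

x ≈ -91.6 km, y ≈ -20.0 km, depth ≈ 34.8 km

Each station gives a sphere (x−x_i)² + (y−y_i)² + z² = d_i² (stations at z=0).
Subtracting the K sphere from L and M: z² cancels, leaving linear equations in x and y:
157.2 x + 235.8 y = -19115.10
460.8 x + 156.0 y = -45330.39
Solving: x ≈ -91.604, y ≈ -19.996 km (keep extra digits for the depth step; rounded: -91.6, -20.0).
Then from the K sphere: z² = 104.33² − (x + 142.1)² − (y + 104.4)² with x = -91.604, y = -19.996, so z ≈ 34.798 ≈ 34.8 km.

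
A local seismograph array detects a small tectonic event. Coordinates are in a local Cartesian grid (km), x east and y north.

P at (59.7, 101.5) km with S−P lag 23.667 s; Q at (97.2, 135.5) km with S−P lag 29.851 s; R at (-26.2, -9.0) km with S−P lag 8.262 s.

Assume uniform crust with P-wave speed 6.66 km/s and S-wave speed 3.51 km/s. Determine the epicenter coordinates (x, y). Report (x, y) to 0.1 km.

Distance from S−P lag: d = Δt · v_P v_S / (v_P − v_S) = Δt · (6.66·3.51)/(6.66−3.51) ≈ 7.4211·Δt.
So d_P = 175.64, d_Q = 221.53, d_R = 61.31 km.
Circle about each station: (x − 59.7)² + (y − 101.5)² = 175.64²; (x − 97.2)² + (y − 135.5)² = 221.53²; (x + 26.2)² + (y + 9.0)² = 61.31².
Subtracting pairs of circle equations eliminates x²+y² and gives linear equations (the radical axes):
75.0 x + 68.0 y = -4284.38
-171.8 x − 221.0 y = 13991.59
Solving the 2×2 system: x ≈ 0.9, y ≈ -64.0 km.

0.9 km east, -64.0 km north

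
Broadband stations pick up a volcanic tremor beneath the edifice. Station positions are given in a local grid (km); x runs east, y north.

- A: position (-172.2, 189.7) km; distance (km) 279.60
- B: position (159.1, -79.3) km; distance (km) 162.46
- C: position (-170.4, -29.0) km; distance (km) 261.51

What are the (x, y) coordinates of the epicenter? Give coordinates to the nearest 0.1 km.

Circle about each station: (x + 172.2)² + (y − 189.7)² = 279.60²; (x − 159.1)² + (y + 79.3)² = 162.46²; (x + 170.4)² + (y + 29.0)² = 261.51².
Subtracting pairs of circle equations eliminates x²+y² and gives linear equations (the radical axes):
662.6 x − 538.0 y = 17745.28
3.6 x − 437.4 y = -25973.09
Solving the 2×2 system: x ≈ 75.5, y ≈ 60.0 km.
Check against A (with the unrounded x, y): √((x + 172.2)²+(y − 189.7)²) = 279.60 ≈ 279.60 km. ✓

(75.5, 60.0)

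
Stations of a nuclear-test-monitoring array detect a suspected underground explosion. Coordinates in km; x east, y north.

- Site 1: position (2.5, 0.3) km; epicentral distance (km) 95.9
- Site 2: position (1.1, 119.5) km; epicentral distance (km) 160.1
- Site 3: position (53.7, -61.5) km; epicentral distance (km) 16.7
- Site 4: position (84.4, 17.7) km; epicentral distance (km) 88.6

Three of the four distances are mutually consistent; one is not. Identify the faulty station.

Site 2

Solve using three stations at a time. Using Site 1, Site 3, Site 4 (subtract circle equations pairwise → linear system) gives (x, y) ≈ (68.3, -69.4).
Distances from that point to each station vs reported:
  Site 1: calculated 95.9 vs reported 95.9 → residual 0.0 km
  Site 2: calculated 200.5 vs reported 160.1 → residual 40.4 km
  Site 3: calculated 16.6 vs reported 16.7 → residual 0.1 km
  Site 4: calculated 88.6 vs reported 88.6 → residual 0.0 km
Site 1, Site 3, Site 4 are mutually consistent (residuals ≈ 0); Site 2 is off by 40.4 km.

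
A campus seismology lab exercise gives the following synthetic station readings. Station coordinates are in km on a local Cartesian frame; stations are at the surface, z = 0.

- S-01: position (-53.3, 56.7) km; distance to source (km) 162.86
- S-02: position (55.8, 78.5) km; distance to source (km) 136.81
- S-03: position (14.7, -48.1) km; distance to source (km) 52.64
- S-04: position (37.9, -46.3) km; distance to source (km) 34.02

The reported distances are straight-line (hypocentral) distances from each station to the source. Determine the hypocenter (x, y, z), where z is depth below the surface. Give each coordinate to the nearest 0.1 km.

(61.8, -56.4, 22.0)

Each station gives a sphere (x−x_i)² + (y−y_i)² + z² = d_i² (stations at z=0).
Subtracting the S-01 sphere from S-02 and S-03: z² cancels, leaving linear equations in x and y:
218.2 x + 43.6 y = 11026.51
136.0 x − 209.6 y = 20226.33
Solving: x ≈ 61.803, y ≈ -56.398 km (keep extra digits for the depth step; rounded: 61.8, -56.4).
Then from the S-01 sphere: z² = 162.86² − (x + 53.3)² − (y − 56.7)² with x = 61.803, y = -56.398, so z ≈ 21.989 ≈ 22.0 km.
Check against S-04 (with the unrounded solution): distance 34.01 ≈ 34.02 km. ✓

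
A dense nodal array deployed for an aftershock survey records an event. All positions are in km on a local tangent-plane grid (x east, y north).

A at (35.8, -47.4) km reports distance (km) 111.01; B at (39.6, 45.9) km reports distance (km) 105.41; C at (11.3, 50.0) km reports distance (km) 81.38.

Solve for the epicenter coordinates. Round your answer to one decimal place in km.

Circle about each station: (x − 35.8)² + (y + 47.4)² = 111.01²; (x − 39.6)² + (y − 45.9)² = 105.41²; (x − 11.3)² + (y − 50.0)² = 81.38².
Subtracting the A equation from the B and C equations removes the quadratic terms:
7.6 x + 186.6 y = 1358.52
-49.0 x + 194.8 y = 4799.81
Solving the 2×2 system: x ≈ -59.4, y ≈ 9.7 km.

(-59.4, 9.7)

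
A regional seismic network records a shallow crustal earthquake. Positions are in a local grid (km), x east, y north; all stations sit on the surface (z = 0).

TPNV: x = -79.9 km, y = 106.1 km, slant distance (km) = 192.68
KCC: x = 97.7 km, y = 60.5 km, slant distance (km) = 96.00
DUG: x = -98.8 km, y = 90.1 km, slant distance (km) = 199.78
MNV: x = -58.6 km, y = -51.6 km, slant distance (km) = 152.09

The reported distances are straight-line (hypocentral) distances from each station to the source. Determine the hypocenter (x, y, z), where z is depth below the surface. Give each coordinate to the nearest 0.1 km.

(66.4, 1.2, 68.7)

Each station gives a sphere (x−x_i)² + (y−y_i)² + z² = d_i² (stations at z=0).
Subtracting the TPNV sphere from KCC and DUG: z² cancels, leaving linear equations in x and y:
355.2 x − 91.2 y = 23473.90
-37.8 x − 32.0 y = -2548.24
Solving: x ≈ 66.395, y ≈ 1.203 km (keep extra digits for the depth step; rounded: 66.4, 1.2).
Then from the TPNV sphere: z² = 192.68² − (x + 79.9)² − (y − 106.1)² with x = 66.395, y = 1.203, so z ≈ 68.702 ≈ 68.7 km.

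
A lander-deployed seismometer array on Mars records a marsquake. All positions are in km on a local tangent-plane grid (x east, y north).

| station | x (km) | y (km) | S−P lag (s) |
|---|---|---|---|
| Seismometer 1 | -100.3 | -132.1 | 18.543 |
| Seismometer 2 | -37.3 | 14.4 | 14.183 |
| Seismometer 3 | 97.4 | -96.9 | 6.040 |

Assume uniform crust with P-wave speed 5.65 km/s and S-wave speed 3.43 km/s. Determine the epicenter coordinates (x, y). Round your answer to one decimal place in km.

Distance from S−P lag: d = Δt · v_P v_S / (v_P − v_S) = Δt · (5.65·3.43)/(5.65−3.43) ≈ 8.7295·Δt.
So d_Seismometer 1 = 161.87, d_Seismometer 2 = 123.81, d_Seismometer 3 = 52.73 km.
Circle about each station: (x + 100.3)² + (y + 132.1)² = 161.87²; (x + 37.3)² + (y − 14.4)² = 123.81²; (x − 97.4)² + (y + 96.9)² = 52.73².
Subtracting pairs of circle equations eliminates x²+y² and gives linear equations (the radical axes):
126.0 x + 293.0 y = -15038.87
395.4 x + 70.4 y = 14787.31
Solving the 2×2 system: x ≈ 50.4, y ≈ -73.0 km.
Check against Seismometer 1 (with the unrounded x, y): √((x + 100.3)²+(y + 132.1)²) = 161.87 ≈ 161.87 km. ✓

(50.4, -73.0)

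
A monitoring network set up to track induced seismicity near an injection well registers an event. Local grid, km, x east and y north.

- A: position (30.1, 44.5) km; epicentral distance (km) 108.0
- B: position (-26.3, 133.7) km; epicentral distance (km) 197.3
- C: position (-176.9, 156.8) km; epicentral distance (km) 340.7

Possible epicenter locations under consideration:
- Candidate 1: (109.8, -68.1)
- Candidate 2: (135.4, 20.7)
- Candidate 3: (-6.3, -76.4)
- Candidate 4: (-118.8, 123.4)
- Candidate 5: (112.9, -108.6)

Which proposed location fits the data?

For each candidate, compare |candidate − station| to the reported distance:
Candidate 1: residuals A 30.0, B 46.1, C 23.7 → max 46.1 km
Candidate 2: residuals A 0.0, B 0.0, C 0.0 → max 0.0 km
Candidate 3: residuals A 18.3, B 13.7, C 51.8 → max 51.8 km
Candidate 4: residuals A 60.5, B 104.2, C 273.7 → max 273.7 km
Candidate 5: residuals A 66.1, B 82.1, C 52.3 → max 82.1 km
Only Candidate 2 has all residuals ≈ 0.

Candidate 2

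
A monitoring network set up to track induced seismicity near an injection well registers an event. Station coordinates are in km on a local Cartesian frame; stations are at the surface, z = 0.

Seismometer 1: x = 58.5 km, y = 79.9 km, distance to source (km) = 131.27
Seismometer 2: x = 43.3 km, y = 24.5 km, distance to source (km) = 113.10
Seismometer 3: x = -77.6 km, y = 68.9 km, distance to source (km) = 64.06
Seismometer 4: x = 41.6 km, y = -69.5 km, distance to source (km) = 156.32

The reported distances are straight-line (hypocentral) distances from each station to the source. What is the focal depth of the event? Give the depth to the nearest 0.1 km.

Each station gives a sphere (x−x_i)² + (y−y_i)² + z² = d_i² (stations at z=0).
Subtracting the Seismometer 1 sphere from Seismometer 2 and Seismometer 3: z² cancels, leaving linear equations in x and y:
-30.4 x − 110.8 y = -2890.92
-272.2 x − 22.0 y = 14090.84
Solving: x ≈ -55.097, y ≈ 41.208 km (keep extra digits for the depth step; rounded: -55.1, 41.2).
Then from the Seismometer 1 sphere: z² = 131.27² − (x − 58.5)² − (y − 79.9)² with x = -55.097, y = 41.208, so z ≈ 53.202 ≈ 53.2 km.

z ≈ 53.2 km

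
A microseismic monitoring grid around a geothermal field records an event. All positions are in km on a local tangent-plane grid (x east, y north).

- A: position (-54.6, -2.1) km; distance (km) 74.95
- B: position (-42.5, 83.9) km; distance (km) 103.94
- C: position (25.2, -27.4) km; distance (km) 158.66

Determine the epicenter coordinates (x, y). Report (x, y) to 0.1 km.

Circle about each station: (x + 54.6)² + (y + 2.1)² = 74.95²; (x + 42.5)² + (y − 83.9)² = 103.94²; (x − 25.2)² + (y + 27.4)² = 158.66².
Subtracting the A equation from the B and C equations removes the quadratic terms:
24.2 x + 172.0 y = 673.87
159.6 x − 50.6 y = -21155.26
Solving the 2×2 system: x ≈ -125.7, y ≈ 21.6 km.
Check against A (with the unrounded x, y): √((x + 54.6)²+(y + 2.1)²) = 74.95 ≈ 74.95 km. ✓

-125.7 km east, 21.6 km north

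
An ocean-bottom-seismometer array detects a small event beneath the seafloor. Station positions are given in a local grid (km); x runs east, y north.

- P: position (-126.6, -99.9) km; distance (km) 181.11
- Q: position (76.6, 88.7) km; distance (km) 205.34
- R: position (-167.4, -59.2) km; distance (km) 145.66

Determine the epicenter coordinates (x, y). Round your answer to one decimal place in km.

Circle about each station: (x + 126.6)² + (y + 99.9)² = 181.11²; (x − 76.6)² + (y − 88.7)² = 205.34²; (x + 167.4)² + (y + 59.2)² = 145.66².
Subtracting the P equation from the Q and R equations removes the quadratic terms:
406.4 x + 377.2 y = -21636.00
-81.6 x + 81.4 y = 17103.83
Solving the 2×2 system: x ≈ -128.6, y ≈ 81.2 km.

x ≈ -128.6 km, y ≈ 81.2 km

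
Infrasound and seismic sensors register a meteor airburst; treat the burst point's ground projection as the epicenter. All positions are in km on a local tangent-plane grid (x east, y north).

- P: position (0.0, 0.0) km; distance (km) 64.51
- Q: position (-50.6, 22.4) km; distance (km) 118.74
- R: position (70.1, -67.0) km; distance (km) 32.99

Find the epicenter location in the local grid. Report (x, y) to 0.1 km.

(49.8, -41.0)

Circle about each station: x² + y² = 64.51²; (x + 50.6)² + (y − 22.4)² = 118.74²; (x − 70.1)² + (y + 67.0)² = 32.99².
Subtracting pairs of circle equations eliminates x²+y² and gives linear equations (the radical axes):
-101.2 x + 44.8 y = -6875.53
140.2 x − 134.0 y = 12476.21
Solving the 2×2 system: x ≈ 49.8, y ≈ -41.0 km.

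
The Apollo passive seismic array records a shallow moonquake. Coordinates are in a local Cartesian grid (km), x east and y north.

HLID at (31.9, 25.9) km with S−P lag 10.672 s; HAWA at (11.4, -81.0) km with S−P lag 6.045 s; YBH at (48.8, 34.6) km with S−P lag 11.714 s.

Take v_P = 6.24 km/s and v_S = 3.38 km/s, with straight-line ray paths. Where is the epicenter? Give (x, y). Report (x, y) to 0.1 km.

45.0 km east, -51.7 km north

Distance from S−P lag: d = Δt · v_P v_S / (v_P − v_S) = Δt · (6.24·3.38)/(6.24−3.38) ≈ 7.3745·Δt.
So d_HLID = 78.70, d_HAWA = 44.58, d_YBH = 86.39 km.
Circle about each station: (x − 31.9)² + (y − 25.9)² = 78.70²; (x − 11.4)² + (y + 81.0)² = 44.58²; (x − 48.8)² + (y − 34.6)² = 86.39².
Subtracting the HLID equation from the HAWA and YBH equations removes the quadratic terms:
-41.0 x − 213.8 y = 9208.85
33.8 x + 17.4 y = 620.64
Solving the 2×2 system: x ≈ 45.0, y ≈ -51.7 km.
Check against HLID (with the unrounded x, y): √((x − 31.9)²+(y − 25.9)²) = 78.69 ≈ 78.70 km. ✓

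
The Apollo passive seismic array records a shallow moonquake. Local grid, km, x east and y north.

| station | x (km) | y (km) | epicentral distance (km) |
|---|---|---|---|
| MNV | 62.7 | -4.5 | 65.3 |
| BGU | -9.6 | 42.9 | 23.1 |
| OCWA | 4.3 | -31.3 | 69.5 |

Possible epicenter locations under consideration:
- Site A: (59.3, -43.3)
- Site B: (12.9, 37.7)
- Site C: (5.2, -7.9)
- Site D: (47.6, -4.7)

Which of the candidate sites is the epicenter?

Site B

For each candidate, compare |candidate − station| to the reported distance:
Site A: residuals MNV 26.4, BGU 87.3, OCWA 13.2 → max 87.3 km
Site B: residuals MNV 0.0, BGU 0.0, OCWA 0.0 → max 0.0 km
Site C: residuals MNV 7.7, BGU 29.8, OCWA 46.1 → max 46.1 km
Site D: residuals MNV 50.2, BGU 51.3, OCWA 18.7 → max 51.3 km
Only Site B has all residuals ≈ 0.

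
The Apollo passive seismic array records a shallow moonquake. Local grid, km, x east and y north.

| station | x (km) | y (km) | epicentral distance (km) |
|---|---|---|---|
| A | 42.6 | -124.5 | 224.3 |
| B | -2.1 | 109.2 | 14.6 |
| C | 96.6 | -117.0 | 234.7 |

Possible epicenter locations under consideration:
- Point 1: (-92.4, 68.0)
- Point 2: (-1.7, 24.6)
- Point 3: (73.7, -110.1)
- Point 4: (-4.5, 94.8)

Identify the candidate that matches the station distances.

For each candidate, compare |candidate − station| to the reported distance:
Point 1: residuals A 10.8, B 84.7, C 29.8 → max 84.7 km
Point 2: residuals A 68.8, B 70.0, C 62.3 → max 70.0 km
Point 3: residuals A 190.0, B 217.4, C 210.8 → max 217.4 km
Point 4: residuals A 0.0, B 0.0, C 0.0 → max 0.0 km
Only Point 4 has all residuals ≈ 0.

Point 4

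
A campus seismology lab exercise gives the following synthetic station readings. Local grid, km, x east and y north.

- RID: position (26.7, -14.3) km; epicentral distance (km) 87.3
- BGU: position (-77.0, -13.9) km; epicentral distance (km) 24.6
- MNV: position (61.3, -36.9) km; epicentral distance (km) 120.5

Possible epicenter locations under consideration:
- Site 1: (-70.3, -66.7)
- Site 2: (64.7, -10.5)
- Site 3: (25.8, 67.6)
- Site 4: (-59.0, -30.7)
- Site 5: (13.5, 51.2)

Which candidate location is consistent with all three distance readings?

Site 4

For each candidate, compare |candidate − station| to the reported distance:
Site 1: residuals RID 22.9, BGU 28.6, MNV 14.4 → max 28.6 km
Site 2: residuals RID 49.1, BGU 117.1, MNV 93.9 → max 117.1 km
Site 3: residuals RID 5.4, BGU 106.6, MNV 10.1 → max 106.6 km
Site 4: residuals RID 0.0, BGU 0.0, MNV 0.0 → max 0.0 km
Site 5: residuals RID 20.5, BGU 86.9, MNV 20.3 → max 86.9 km
Only Site 4 has all residuals ≈ 0.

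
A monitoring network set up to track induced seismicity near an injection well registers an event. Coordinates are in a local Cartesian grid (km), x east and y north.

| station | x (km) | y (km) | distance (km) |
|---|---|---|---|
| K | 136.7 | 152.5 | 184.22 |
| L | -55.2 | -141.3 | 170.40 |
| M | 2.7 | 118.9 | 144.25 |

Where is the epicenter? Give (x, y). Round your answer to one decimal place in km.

58.3 km east, -14.2 km north

Circle about each station: (x − 136.7)² + (y − 152.5)² = 184.22²; (x + 55.2)² + (y + 141.3)² = 170.40²; (x − 2.7)² + (y − 118.9)² = 144.25².
Subtracting the K equation from the L and M equations removes the quadratic terms:
-383.8 x − 587.6 y = -14029.56
-268.0 x − 67.2 y = -14669.69
Solving the 2×2 system: x ≈ 58.3, y ≈ -14.2 km.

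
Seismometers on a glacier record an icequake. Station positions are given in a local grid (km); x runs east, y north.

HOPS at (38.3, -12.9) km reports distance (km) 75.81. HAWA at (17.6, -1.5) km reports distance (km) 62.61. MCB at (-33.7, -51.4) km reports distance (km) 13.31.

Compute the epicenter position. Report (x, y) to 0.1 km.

Circle about each station: (x − 38.3)² + (y + 12.9)² = 75.81²; (x − 17.6)² + (y + 1.5)² = 62.61²; (x + 33.7)² + (y + 51.4)² = 13.31².
Subtracting the HOPS equation from the HAWA and MCB equations removes the quadratic terms:
-41.4 x + 22.8 y = 505.85
-144.0 x − 77.0 y = 7714.35
Solving the 2×2 system: x ≈ -33.2, y ≈ -38.1 km.

-33.2 km east, -38.1 km north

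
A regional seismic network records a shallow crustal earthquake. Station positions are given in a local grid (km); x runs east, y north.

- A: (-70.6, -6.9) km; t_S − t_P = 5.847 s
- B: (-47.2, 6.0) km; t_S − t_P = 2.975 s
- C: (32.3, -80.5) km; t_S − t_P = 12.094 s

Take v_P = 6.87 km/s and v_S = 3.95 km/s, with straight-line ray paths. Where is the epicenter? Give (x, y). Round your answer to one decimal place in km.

Distance from S−P lag: d = Δt · v_P v_S / (v_P − v_S) = Δt · (6.87·3.95)/(6.87−3.95) ≈ 9.2933·Δt.
So d_A = 54.34, d_B = 27.65, d_C = 112.39 km.
Circle about each station: (x + 70.6)² + (y + 6.9)² = 54.34²; (x + 47.2)² + (y − 6.0)² = 27.65²; (x − 32.3)² + (y + 80.5)² = 112.39².
Subtracting the A equation from the B and C equations removes the quadratic terms:
46.8 x + 25.8 y = -579.82
205.8 x − 147.2 y = -7187.11
Solving the 2×2 system: x ≈ -22.2, y ≈ 17.8 km.

-22.2 km east, 17.8 km north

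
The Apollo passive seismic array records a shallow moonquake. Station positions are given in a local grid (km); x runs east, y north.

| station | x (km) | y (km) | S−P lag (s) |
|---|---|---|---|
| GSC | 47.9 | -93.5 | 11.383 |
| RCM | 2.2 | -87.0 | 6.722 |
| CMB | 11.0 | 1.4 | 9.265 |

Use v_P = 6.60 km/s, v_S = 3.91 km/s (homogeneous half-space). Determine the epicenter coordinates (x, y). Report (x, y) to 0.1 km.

Distance from S−P lag: d = Δt · v_P v_S / (v_P − v_S) = Δt · (6.60·3.91)/(6.60−3.91) ≈ 9.5933·Δt.
So d_GSC = 109.20, d_RCM = 64.49, d_CMB = 88.88 km.
Circle about each station: (x − 47.9)² + (y + 93.5)² = 109.20²; (x − 2.2)² + (y + 87.0)² = 64.49²; (x − 11.0)² + (y − 1.4)² = 88.88².
Subtracting the GSC equation from the RCM and CMB equations removes the quadratic terms:
-91.4 x + 13.0 y = 4302.86
-73.8 x + 189.8 y = -6888.71
Solving the 2×2 system: x ≈ -55.3, y ≈ -57.8 km.

x ≈ -55.3 km, y ≈ -57.8 km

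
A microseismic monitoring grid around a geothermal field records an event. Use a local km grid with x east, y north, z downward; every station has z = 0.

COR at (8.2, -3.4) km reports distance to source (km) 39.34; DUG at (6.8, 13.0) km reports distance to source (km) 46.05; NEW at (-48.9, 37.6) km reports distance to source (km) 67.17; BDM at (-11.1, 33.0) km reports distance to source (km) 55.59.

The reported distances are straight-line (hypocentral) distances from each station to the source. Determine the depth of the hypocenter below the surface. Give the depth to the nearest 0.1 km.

Each station gives a sphere (x−x_i)² + (y−y_i)² + z² = d_i² (stations at z=0).
Subtracting the COR sphere from DUG and NEW: z² cancels, leaving linear equations in x and y:
-2.8 x + 32.8 y = -436.53
-114.2 x + 82.0 y = 762.00
Solving: x ≈ -17.288, y ≈ -14.785 km (keep extra digits for the depth step; rounded: -17.3, -14.8).
Then from the COR sphere: z² = 39.34² − (x − 8.2)² − (y + 3.4)² with x = -17.288, y = -14.785, so z ≈ 27.720 ≈ 27.7 km.

27.7 km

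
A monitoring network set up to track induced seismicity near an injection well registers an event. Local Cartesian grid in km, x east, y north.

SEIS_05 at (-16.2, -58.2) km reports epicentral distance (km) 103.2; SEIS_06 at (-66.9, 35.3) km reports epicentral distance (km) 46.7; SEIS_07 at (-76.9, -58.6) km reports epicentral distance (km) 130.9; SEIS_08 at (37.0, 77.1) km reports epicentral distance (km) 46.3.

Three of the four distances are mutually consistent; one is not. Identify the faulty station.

Solve using three stations at a time. Using SEIS_05, SEIS_07, SEIS_08 (subtract circle equations pairwise → linear system) gives (x, y) ≈ (6.2, 42.5).
Distances from that point to each station vs reported:
  SEIS_05: calculated 103.2 vs reported 103.2 → residual 0.0 km
  SEIS_06: calculated 73.5 vs reported 46.7 → residual 26.8 km
  SEIS_07: calculated 130.9 vs reported 130.9 → residual 0.0 km
  SEIS_08: calculated 46.3 vs reported 46.3 → residual 0.0 km
SEIS_05, SEIS_07, SEIS_08 are mutually consistent (residuals ≈ 0); SEIS_06 is off by 26.8 km.

SEIS_06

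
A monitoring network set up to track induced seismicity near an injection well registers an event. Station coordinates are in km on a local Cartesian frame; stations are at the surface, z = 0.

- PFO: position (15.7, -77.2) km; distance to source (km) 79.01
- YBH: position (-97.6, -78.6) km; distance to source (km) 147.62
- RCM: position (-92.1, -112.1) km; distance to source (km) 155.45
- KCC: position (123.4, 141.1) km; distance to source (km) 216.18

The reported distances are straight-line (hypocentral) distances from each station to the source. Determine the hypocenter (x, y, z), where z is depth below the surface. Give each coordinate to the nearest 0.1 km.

(27.2, -39.9, 68.7)

Each station gives a sphere (x−x_i)² + (y−y_i)² + z² = d_i² (stations at z=0).
Subtracting the PFO sphere from YBH and RCM: z² cancels, leaving linear equations in x and y:
-226.6 x − 2.8 y = -6051.69
-215.6 x − 69.8 y = -3079.63
Solving: x ≈ 27.199, y ≈ -39.894 km (keep extra digits for the depth step; rounded: 27.2, -39.9).
Then from the PFO sphere: z² = 79.01² − (x − 15.7)² − (y + 77.2)² with x = 27.199, y = -39.894, so z ≈ 68.692 ≈ 68.7 km.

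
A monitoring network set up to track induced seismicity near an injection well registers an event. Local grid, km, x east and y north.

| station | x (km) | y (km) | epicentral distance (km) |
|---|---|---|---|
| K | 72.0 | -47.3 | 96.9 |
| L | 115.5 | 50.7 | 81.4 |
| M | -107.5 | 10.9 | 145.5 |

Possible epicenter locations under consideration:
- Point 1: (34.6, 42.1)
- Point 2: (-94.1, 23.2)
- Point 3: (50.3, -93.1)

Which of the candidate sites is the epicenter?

Point 1

For each candidate, compare |candidate − station| to the reported distance:
Point 1: residuals K 0.0, L 0.0, M 0.0 → max 0.0 km
Point 2: residuals K 83.5, L 130.0, M 127.3 → max 130.0 km
Point 3: residuals K 46.2, L 76.5, M 43.5 → max 76.5 km
Only Point 1 has all residuals ≈ 0.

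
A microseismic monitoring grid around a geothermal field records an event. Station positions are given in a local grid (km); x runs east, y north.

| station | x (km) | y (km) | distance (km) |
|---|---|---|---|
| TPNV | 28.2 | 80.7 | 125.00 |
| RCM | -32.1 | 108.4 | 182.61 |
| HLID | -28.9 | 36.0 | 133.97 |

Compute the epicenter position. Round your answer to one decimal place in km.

88.3 km east, -28.9 km north

Circle about each station: (x − 28.2)² + (y − 80.7)² = 125.00²; (x + 32.1)² + (y − 108.4)² = 182.61²; (x + 28.9)² + (y − 36.0)² = 133.97².
Subtracting pairs of circle equations eliminates x²+y² and gives linear equations (the radical axes):
-120.6 x + 55.4 y = -12248.17
-114.2 x − 89.4 y = -7499.48
Solving the 2×2 system: x ≈ 88.3, y ≈ -28.9 km.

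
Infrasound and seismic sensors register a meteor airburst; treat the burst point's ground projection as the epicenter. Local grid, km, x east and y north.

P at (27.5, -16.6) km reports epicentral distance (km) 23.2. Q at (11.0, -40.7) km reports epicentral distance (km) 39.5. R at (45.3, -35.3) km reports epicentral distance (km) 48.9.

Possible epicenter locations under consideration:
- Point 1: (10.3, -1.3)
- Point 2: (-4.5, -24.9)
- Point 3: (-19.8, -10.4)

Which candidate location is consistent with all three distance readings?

Point 1

For each candidate, compare |candidate − station| to the reported distance:
Point 1: residuals P 0.2, Q 0.1, R 0.1 → max 0.2 km
Point 2: residuals P 9.9, Q 17.4, R 2.0 → max 17.4 km
Point 3: residuals P 24.5, Q 3.7, R 20.8 → max 24.5 km
Only Point 1 has all residuals ≈ 0.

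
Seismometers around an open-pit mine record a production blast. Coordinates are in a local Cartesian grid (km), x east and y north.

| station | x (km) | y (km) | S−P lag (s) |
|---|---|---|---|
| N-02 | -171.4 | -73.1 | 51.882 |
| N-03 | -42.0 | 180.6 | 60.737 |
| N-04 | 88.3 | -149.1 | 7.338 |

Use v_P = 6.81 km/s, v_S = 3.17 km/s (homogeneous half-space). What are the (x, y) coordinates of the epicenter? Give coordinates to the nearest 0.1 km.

x ≈ 129.8 km, y ≈ -136.0 km

Distance from S−P lag: d = Δt · v_P v_S / (v_P − v_S) = Δt · (6.81·3.17)/(6.81−3.17) ≈ 5.9307·Δt.
So d_N-02 = 307.70, d_N-03 = 360.21, d_N-04 = 43.52 km.
Circle about each station: (x + 171.4)² + (y + 73.1)² = 307.70²; (x + 42.0)² + (y − 180.6)² = 360.21²; (x − 88.3)² + (y + 149.1)² = 43.52².
Subtracting the N-02 equation from the N-03 and N-04 equations removes the quadratic terms:
258.8 x + 507.4 y = -35413.16
519.4 x − 152.0 y = 88091.43
Solving the 2×2 system: x ≈ 129.8, y ≈ -136.0 km.
Check against N-02 (with the unrounded x, y): √((x + 171.4)²+(y + 73.1)²) = 307.70 ≈ 307.70 km. ✓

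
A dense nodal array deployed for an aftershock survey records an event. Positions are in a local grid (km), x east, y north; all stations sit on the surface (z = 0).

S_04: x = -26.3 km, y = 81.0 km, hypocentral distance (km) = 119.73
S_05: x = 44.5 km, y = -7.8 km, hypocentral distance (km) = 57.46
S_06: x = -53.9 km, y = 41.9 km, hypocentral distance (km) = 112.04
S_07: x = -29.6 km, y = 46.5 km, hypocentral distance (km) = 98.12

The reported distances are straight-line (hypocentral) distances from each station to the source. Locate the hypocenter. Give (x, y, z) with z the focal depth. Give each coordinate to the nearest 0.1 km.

Each station gives a sphere (x−x_i)² + (y−y_i)² + z² = d_i² (stations at z=0).
Subtracting the S_04 sphere from S_05 and S_06: z² cancels, leaving linear equations in x and y:
141.6 x − 177.6 y = 5822.02
-55.2 x − 78.2 y = -809.56
Solving: x ≈ 28.695, y ≈ -9.903 km (keep extra digits for the depth step; rounded: 28.7, -9.9).
Then from the S_04 sphere: z² = 119.73² − (x + 26.3)² − (y − 81.0)² with x = 28.695, y = -9.903, so z ≈ 55.204 ≈ 55.2 km.

(28.7, -9.9, 55.2)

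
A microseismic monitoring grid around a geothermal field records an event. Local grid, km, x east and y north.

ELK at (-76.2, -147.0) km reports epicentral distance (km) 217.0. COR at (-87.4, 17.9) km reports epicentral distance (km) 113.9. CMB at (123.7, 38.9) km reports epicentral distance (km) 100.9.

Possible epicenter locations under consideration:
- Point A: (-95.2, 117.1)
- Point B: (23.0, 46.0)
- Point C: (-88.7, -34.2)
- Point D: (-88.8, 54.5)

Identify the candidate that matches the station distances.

Point B

For each candidate, compare |candidate − station| to the reported distance:
Point A: residuals ELK 47.8, COR 14.4, CMB 131.5 → max 131.5 km
Point B: residuals ELK 0.0, COR 0.0, CMB 0.0 → max 0.0 km
Point C: residuals ELK 103.5, COR 61.8, CMB 123.7 → max 123.7 km
Point D: residuals ELK 15.1, COR 77.3, CMB 112.2 → max 112.2 km
Only Point B has all residuals ≈ 0.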